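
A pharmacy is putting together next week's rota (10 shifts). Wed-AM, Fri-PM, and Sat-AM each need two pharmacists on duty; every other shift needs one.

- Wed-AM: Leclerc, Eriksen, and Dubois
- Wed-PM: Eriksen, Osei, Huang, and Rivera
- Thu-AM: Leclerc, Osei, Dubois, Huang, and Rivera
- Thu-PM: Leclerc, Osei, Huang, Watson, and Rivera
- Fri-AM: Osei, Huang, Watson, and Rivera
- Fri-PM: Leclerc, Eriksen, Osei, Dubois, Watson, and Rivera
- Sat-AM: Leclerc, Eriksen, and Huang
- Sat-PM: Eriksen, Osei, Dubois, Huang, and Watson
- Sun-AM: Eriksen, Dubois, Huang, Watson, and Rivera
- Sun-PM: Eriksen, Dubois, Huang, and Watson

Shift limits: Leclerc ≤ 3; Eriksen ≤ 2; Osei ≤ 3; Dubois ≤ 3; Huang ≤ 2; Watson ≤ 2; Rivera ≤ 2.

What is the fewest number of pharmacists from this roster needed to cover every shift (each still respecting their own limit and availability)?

13 slots to fill and no one can take more than 3, so at least ⌈13/3⌉ = 5 pharmacists are needed.
Leclerc, Eriksen, Osei, Dubois, and Huang alone can cover everything: Wed-AM→Leclerc+Eriksen, Wed-PM→Eriksen, Thu-AM→Osei, Thu-PM→Leclerc, Fri-AM→Osei, Fri-PM→Osei+Dubois, Sat-AM→Leclerc+Huang, Sat-PM→Huang, Sun-AM→Dubois, Sun-PM→Dubois.

5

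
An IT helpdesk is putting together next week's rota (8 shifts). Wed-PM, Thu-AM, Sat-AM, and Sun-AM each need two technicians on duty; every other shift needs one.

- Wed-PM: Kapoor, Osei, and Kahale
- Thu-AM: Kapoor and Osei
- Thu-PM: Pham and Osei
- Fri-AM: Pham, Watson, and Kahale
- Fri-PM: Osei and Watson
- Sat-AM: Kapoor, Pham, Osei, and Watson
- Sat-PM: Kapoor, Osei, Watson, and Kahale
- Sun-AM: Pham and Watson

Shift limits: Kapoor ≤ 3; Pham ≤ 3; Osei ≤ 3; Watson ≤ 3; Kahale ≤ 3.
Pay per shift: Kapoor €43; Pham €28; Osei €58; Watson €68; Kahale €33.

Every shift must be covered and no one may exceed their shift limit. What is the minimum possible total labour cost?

€496

Thu-AM can only be covered by Kapoor and Osei, so that assignment is forced.
Sun-AM can only be covered by Pham and Watson, so that assignment is forced.
Picking the cheapest available technician for each shift independently would cost €491, but that ignores the shift limits.
An optimal schedule: Wed-PM→Kahale+Kapoor, Thu-AM→Kapoor+Osei, Thu-PM→Pham, Fri-AM→Kahale, Fri-PM→Osei, Sat-AM→Pham+Kapoor, Sat-PM→Kahale, Sun-AM→Pham+Watson.
Total: 33 + 43 + 43 + 58 + 28 + 33 + 58 + 28 + 43 + 33 + 28 + 68 = €496.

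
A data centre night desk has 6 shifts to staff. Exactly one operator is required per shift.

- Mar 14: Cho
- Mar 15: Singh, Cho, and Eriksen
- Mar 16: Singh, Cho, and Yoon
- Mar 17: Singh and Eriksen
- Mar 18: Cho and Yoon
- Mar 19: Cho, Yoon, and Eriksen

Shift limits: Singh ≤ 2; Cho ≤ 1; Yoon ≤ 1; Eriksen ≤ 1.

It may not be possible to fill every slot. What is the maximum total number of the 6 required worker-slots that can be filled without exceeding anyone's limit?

Total capacity across all operators is 2+1+1+1 = 5, and 6 slots are needed, so at most 5 can be filled.
An assignment achieving 5: Mar 14→Cho, Mar 15→Singh, Mar 17→Singh, Mar 18→Yoon, Mar 19→Eriksen.
Loads: Singh 2/2, Cho 1/1, Yoon 1/1, Eriksen 1/1.

5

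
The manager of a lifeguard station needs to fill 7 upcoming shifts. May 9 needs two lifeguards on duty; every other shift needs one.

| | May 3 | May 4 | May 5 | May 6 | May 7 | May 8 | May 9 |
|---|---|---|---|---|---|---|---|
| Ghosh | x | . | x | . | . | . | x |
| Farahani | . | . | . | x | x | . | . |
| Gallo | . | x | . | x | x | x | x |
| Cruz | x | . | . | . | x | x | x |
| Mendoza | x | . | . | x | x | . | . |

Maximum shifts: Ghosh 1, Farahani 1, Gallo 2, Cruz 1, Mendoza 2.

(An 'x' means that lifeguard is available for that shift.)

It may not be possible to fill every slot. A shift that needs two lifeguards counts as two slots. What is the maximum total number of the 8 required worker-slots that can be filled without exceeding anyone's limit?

Total capacity across all lifeguards is 1+1+2+1+2 = 7, and 8 slots are needed, so at most 7 can be filled.
An assignment achieving 7: May 3→Mendoza, May 4→Gallo, May 5→Ghosh, May 6→Farahani, May 7→Mendoza, May 8→Gallo, May 9→Cruz.
Loads: Ghosh 1/1, Farahani 1/1, Gallo 2/2, Cruz 1/1, Mendoza 2/2.

7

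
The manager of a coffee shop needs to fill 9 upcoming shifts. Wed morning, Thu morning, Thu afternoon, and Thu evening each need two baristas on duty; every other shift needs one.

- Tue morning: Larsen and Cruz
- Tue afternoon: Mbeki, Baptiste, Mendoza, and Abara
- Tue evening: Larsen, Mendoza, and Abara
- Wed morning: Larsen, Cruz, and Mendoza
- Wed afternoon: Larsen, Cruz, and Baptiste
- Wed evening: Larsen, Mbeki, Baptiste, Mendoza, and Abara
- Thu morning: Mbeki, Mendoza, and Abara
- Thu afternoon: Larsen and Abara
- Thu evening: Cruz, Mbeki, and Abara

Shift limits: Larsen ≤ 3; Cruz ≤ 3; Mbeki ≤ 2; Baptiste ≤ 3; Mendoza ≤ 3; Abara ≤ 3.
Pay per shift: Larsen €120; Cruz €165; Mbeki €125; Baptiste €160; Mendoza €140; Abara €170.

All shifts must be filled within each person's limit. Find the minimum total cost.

€1845

Thu afternoon can only be covered by Larsen and Abara, so that assignment is forced.
Picking the cheapest available barista for each shift independently would cost €1710, but that ignores the shift limits.
An optimal schedule: Tue morning→Larsen, Tue afternoon→Baptiste, Tue evening→Mendoza, Wed morning→Larsen+Mendoza, Wed afternoon→Baptiste, Wed evening→Baptiste, Thu morning→Mbeki+Mendoza, Thu afternoon→Larsen+Abara, Thu evening→Mbeki+Cruz.
Total: 120 + 160 + 140 + 120 + 140 + 160 + 160 + 125 + 140 + 120 + 170 + 125 + 165 = €1845.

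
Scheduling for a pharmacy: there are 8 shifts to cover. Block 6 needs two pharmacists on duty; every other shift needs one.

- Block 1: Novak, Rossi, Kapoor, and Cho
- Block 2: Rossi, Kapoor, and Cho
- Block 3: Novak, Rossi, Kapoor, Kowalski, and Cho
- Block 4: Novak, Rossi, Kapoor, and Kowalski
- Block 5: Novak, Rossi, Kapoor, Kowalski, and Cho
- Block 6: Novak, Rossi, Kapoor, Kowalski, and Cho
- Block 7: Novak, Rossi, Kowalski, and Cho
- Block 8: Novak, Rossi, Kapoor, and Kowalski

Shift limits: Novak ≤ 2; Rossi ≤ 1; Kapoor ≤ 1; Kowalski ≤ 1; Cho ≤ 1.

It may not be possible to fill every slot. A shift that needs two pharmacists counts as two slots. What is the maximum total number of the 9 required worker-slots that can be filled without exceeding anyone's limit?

6

Total capacity across all pharmacists is 2+1+1+1+1 = 6, and 9 slots are needed, so at most 6 can be filled.
An assignment achieving 6: Block 1→Novak, Block 2→Rossi, Block 3→Cho, Block 4→Novak, Block 7→Kowalski, Block 8→Kapoor.
Loads: Novak 2/2, Rossi 1/1, Kapoor 1/1, Kowalski 1/1, Cho 1/1.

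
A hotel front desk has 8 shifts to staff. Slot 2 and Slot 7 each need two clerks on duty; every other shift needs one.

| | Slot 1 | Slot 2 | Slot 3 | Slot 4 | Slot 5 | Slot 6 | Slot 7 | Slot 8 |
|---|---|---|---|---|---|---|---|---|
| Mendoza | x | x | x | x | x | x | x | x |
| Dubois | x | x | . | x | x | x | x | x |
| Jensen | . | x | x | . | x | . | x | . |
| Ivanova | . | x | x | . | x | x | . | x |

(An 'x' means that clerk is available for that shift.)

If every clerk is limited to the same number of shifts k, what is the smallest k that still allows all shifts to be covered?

3

With 4 clerks and 10 worker-slots to fill, someone must work at least ⌈10/4⌉ = 3 shifts, so k ≥ 3.
k = 3 works: Slot 1→Mendoza, Slot 2→Jensen+Ivanova, Slot 3→Mendoza, Slot 4→Mendoza, Slot 5→Jensen, Slot 6→Dubois, Slot 7→Dubois+Jensen, Slot 8→Dubois.
Loads: Mendoza 3, Dubois 3, Jensen 3, Ivanova 1 — all ≤ 3.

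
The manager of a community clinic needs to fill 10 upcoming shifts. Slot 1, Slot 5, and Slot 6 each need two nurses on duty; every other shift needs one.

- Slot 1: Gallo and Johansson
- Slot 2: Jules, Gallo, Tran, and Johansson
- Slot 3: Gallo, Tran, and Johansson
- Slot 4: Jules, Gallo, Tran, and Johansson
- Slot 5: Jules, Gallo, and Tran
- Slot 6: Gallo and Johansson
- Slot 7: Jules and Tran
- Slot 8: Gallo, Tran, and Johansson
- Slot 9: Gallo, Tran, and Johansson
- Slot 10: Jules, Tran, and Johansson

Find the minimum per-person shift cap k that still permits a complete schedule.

With 4 nurses and 13 worker-slots to fill, someone must work at least ⌈13/4⌉ = 4 shifts, so k ≥ 4.
k = 4 works: Slot 1→Gallo+Johansson, Slot 2→Jules, Slot 3→Gallo, Slot 4→Tran, Slot 5→Jules+Gallo, Slot 6→Gallo+Johansson, Slot 7→Jules, Slot 8→Tran, Slot 9→Tran, Slot 10→Jules.
Loads: Jules 4, Gallo 4, Tran 3, Johansson 2 — all ≤ 4.

4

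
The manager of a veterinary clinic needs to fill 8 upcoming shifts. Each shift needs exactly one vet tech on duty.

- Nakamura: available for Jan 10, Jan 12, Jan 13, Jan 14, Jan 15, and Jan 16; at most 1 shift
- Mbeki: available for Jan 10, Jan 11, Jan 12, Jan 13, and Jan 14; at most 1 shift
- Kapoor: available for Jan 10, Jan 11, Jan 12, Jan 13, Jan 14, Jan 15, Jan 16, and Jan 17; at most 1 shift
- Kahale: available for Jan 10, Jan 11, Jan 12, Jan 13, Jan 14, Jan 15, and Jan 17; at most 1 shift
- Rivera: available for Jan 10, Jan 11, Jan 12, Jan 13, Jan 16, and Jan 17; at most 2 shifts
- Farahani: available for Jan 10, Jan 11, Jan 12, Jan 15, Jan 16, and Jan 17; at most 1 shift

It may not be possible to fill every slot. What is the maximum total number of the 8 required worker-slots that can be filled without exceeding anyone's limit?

7

Total capacity across all vet techs is 1+1+1+1+2+1 = 7, and 8 slots are needed, so at most 7 can be filled.
An assignment achieving 7: Jan 10→Farahani, Jan 11→Mbeki, Jan 13→Rivera, Jan 14→Nakamura, Jan 15→Kapoor, Jan 16→Rivera, Jan 17→Kahale.
Loads: Nakamura 1/1, Mbeki 1/1, Kapoor 1/1, Kahale 1/1, Rivera 2/2, Farahani 1/1.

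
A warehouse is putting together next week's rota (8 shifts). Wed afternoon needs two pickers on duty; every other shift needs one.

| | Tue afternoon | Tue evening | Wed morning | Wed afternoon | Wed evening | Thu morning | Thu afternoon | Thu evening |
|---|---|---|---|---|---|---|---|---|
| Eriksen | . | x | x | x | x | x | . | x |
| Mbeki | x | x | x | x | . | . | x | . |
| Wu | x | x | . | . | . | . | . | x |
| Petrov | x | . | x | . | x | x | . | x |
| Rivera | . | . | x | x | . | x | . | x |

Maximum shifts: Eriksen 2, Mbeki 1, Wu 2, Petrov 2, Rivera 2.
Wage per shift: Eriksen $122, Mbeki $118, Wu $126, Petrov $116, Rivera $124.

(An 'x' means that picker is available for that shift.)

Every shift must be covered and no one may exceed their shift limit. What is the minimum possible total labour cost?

$1094

Thu afternoon can only be covered by Mbeki, so that assignment is forced.
Picking the cheapest available picker for each shift independently would cost $1056, but that ignores the shift limits.
An optimal schedule: Tue afternoon→Wu, Tue evening→Wu, Wed morning→Petrov, Wed afternoon→Eriksen+Rivera, Wed evening→Eriksen, Thu morning→Petrov, Thu afternoon→Mbeki, Thu evening→Rivera.
Total: 126 + 126 + 116 + 122 + 124 + 122 + 116 + 118 + 124 = $1094.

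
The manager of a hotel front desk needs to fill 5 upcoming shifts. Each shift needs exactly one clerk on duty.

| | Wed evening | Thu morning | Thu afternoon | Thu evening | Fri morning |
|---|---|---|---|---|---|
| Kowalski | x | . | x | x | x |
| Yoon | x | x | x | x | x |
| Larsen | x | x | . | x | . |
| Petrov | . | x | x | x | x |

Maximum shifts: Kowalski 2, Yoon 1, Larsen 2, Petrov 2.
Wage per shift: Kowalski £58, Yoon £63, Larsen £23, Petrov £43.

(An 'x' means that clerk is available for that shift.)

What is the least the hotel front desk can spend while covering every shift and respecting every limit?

£190

Picking the cheapest available clerk for each shift independently would cost £155, but that ignores the shift limits.
An optimal schedule: Wed evening→Larsen, Thu morning→Larsen, Thu afternoon→Petrov, Thu evening→Kowalski, Fri morning→Petrov.
Total: 23 + 23 + 43 + 58 + 43 = £190.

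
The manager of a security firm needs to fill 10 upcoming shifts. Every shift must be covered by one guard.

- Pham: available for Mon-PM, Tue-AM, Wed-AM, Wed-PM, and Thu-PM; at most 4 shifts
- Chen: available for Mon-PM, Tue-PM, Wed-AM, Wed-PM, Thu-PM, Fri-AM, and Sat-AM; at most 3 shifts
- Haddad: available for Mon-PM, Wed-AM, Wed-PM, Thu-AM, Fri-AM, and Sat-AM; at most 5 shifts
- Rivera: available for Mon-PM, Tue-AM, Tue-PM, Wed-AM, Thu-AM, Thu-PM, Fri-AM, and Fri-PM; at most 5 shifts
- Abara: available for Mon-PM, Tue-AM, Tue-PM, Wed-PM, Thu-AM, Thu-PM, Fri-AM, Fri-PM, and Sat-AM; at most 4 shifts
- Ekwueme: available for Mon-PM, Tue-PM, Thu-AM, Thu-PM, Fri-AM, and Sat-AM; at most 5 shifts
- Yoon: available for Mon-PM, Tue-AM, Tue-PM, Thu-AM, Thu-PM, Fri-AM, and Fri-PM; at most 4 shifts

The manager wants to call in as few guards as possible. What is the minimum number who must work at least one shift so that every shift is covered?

10 slots to fill and no one can take more than 5, so at least ⌈10/5⌉ = 2 guards are needed.
Haddad and Rivera alone can cover everything: Mon-PM→Haddad, Tue-AM→Rivera, Tue-PM→Rivera, Wed-AM→Haddad, Wed-PM→Haddad, Thu-AM→Haddad, Thu-PM→Rivera, Fri-AM→Rivera, Fri-PM→Rivera, Sat-AM→Haddad.

2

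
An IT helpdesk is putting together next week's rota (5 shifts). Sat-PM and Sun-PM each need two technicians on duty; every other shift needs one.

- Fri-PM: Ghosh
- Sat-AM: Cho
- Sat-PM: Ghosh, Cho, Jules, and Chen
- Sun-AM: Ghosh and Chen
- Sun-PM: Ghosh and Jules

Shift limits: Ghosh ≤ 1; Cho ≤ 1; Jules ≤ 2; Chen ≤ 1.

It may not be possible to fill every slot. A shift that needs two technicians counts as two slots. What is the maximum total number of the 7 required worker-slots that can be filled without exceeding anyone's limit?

Total capacity across all technicians is 1+1+2+1 = 5, and 7 slots are needed, so at most 5 can be filled.
An assignment achieving 5: Fri-PM→Ghosh, Sat-AM→Cho, Sat-PM→Jules, Sun-AM→Chen, Sun-PM→Jules.
Loads: Ghosh 1/1, Cho 1/1, Jules 2/2, Chen 1/1.

5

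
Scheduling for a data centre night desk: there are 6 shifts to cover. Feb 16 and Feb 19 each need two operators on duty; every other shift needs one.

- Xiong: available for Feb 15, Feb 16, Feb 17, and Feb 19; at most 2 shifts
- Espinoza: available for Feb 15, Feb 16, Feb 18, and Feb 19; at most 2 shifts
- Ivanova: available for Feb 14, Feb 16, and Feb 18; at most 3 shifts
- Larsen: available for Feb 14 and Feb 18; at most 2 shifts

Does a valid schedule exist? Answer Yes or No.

No

Total capacity is 9 and 8 slots are needed, so capacity alone doesn't rule it out.
Shifts {Feb 15, Feb 16, Feb 17, Feb 19} need 6 worker-slots in total, but the operators available for any of those shifts (Xiong, Espinoza, and Ivanova) can supply at most 5 among them. So no valid schedule exists.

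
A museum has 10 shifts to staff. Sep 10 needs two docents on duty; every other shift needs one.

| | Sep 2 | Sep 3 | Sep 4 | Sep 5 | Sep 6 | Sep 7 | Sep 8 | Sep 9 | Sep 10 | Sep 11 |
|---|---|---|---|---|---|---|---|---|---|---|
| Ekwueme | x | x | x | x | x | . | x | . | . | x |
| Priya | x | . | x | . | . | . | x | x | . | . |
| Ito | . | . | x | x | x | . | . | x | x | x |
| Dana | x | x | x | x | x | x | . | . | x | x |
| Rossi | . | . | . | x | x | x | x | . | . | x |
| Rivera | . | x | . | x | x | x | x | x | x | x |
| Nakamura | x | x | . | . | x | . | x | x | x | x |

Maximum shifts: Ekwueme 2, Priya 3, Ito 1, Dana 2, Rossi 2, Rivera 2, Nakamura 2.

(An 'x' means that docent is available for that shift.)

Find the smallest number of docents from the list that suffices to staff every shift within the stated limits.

11 slots to fill and no one can take more than 3, so at least ⌈11/3⌉ = 4 docents are needed.
Any 4 docents together have capacity at most 3+2+2+2 = 9 < 11 slots, so 4 can never suffice.
Ekwueme, Priya, Dana, Rossi, and Rivera alone can cover everything: Sep 2→Ekwueme, Sep 3→Ekwueme, Sep 4→Priya, Sep 5→Rossi, Sep 6→Rossi, Sep 7→Dana, Sep 8→Priya, Sep 9→Priya, Sep 10→Dana+Rivera, Sep 11→Rivera.

5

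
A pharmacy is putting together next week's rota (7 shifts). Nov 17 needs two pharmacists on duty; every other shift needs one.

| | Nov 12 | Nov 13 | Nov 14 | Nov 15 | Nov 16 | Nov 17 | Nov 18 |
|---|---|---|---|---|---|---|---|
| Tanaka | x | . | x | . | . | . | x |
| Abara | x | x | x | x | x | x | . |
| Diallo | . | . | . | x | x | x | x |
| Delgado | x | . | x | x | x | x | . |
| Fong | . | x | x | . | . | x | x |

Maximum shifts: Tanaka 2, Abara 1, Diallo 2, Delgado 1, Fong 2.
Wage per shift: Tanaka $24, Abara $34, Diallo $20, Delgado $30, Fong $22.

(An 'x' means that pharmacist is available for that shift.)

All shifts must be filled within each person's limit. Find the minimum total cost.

$196

Picking the cheapest available pharmacist for each shift independently would cost $170, but that ignores the shift limits.
An optimal schedule: Nov 12→Tanaka, Nov 13→Abara, Nov 14→Fong, Nov 15→Diallo, Nov 16→Diallo, Nov 17→Delgado+Fong, Nov 18→Tanaka.
Total: 24 + 34 + 22 + 20 + 20 + 30 + 22 + 24 = $196.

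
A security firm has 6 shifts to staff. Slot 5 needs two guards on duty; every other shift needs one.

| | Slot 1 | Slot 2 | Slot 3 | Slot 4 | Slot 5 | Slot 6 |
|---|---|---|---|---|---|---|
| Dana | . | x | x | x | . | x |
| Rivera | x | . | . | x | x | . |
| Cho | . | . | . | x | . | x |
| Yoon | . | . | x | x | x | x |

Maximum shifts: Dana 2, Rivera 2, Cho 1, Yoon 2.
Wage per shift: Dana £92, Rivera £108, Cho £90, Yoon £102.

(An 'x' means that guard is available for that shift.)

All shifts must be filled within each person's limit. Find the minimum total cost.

£694

Slot 1 can only be covered by Rivera, so that assignment is forced.
Slot 2 can only be covered by Dana, so that assignment is forced.
Slot 5 can only be covered by Rivera and Yoon, so that assignment is forced.
Picking the cheapest available guard for each shift independently would cost £682, but that ignores the shift limits.
An optimal schedule: Slot 1→Rivera, Slot 2→Dana, Slot 3→Dana, Slot 4→Yoon, Slot 5→Rivera+Yoon, Slot 6→Cho.
Total: 108 + 92 + 92 + 102 + 108 + 102 + 90 = £694.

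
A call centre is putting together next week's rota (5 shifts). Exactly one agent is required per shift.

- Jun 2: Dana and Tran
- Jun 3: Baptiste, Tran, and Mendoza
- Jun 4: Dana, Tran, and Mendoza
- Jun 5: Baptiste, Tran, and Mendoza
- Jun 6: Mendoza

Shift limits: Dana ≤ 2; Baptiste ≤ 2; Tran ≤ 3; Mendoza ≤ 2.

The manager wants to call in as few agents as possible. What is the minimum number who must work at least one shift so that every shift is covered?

2

5 slots to fill and no one can take more than 3, so at least ⌈5/3⌉ = 2 agents are needed.
Tran and Mendoza alone can cover everything: Jun 2→Tran, Jun 3→Tran, Jun 4→Tran, Jun 5→Mendoza, Jun 6→Mendoza.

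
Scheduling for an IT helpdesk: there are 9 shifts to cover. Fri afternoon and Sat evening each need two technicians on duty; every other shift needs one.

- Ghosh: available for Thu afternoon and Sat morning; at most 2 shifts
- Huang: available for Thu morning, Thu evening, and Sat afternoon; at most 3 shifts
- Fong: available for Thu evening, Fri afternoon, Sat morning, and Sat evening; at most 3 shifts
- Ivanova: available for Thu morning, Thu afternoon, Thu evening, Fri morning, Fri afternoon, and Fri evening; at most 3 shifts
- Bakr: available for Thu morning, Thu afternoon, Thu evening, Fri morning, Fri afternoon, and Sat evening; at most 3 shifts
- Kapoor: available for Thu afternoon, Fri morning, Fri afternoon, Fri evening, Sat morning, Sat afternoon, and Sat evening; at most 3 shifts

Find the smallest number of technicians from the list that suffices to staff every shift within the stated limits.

11 slots to fill and no one can take more than 3, so at least ⌈11/3⌉ = 4 technicians are needed.
Ghosh, Huang, Bakr, and Kapoor alone can cover everything: Thu morning→Huang, Thu afternoon→Ghosh, Thu evening→Huang, Fri morning→Bakr, Fri afternoon→Bakr+Kapoor, Fri evening→Kapoor, Sat morning→Ghosh, Sat afternoon→Huang, Sat evening→Bakr+Kapoor.

4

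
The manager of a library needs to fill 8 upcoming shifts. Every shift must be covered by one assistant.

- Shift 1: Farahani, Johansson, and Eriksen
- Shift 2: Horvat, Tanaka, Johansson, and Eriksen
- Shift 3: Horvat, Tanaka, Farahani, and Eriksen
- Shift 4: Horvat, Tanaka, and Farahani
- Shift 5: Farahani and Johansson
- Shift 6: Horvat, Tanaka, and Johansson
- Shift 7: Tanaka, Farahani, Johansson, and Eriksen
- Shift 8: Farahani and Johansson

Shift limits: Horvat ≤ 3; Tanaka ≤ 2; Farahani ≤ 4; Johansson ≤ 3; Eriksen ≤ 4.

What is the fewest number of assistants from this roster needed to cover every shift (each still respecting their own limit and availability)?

8 slots to fill and no one can take more than 4, so at least ⌈8/4⌉ = 2 assistants are needed.
No set of 2 assistants can cover every shift (each such set leaves at least one shift with no one available or exceeds a cap).
Horvat, Tanaka, and Farahani alone can cover everything: Shift 1→Farahani, Shift 2→Horvat, Shift 3→Horvat, Shift 4→Tanaka, Shift 5→Farahani, Shift 6→Horvat, Shift 7→Tanaka, Shift 8→Farahani.

3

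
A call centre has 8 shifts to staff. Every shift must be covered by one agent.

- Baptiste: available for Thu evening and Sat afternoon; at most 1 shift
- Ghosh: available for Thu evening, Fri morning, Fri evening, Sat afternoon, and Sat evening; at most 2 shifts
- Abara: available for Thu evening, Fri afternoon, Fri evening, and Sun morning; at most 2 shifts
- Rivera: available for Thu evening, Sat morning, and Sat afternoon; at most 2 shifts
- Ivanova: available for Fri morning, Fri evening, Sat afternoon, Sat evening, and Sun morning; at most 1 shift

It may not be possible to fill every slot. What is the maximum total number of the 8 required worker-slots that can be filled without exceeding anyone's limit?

Total capacity across all agents is 1+2+2+2+1 = 8, and 8 slots are needed, so at most 8 can be filled.
An assignment achieving 8: Thu evening→Baptiste, Fri morning→Ghosh, Fri afternoon→Abara, Fri evening→Ivanova, Sat morning→Rivera, Sat afternoon→Rivera, Sat evening→Ghosh, Sun morning→Abara.
Loads: Baptiste 1/1, Ghosh 2/2, Abara 2/2, Rivera 2/2, Ivanova 1/1.

8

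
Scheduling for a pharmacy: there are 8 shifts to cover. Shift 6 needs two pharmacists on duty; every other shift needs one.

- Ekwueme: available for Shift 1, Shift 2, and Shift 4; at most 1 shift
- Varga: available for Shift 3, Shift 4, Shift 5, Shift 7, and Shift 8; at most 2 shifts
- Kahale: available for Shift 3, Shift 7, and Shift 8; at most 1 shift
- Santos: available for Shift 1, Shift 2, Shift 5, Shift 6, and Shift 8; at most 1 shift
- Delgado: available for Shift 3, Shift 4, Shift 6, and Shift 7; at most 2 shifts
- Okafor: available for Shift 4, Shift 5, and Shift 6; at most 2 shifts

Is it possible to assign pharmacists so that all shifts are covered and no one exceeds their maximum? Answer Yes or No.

Yes

One valid schedule: Shift 1→Ekwueme, Shift 2→Santos, Shift 3→Varga, Shift 4→Okafor, Shift 5→Varga, Shift 6→Delgado+Okafor, Shift 7→Delgado, Shift 8→Kahale.
Loads: Ekwueme 1/1, Varga 2/2, Kahale 1/1, Santos 1/1, Delgado 2/2, Okafor 2/2 — all within limits.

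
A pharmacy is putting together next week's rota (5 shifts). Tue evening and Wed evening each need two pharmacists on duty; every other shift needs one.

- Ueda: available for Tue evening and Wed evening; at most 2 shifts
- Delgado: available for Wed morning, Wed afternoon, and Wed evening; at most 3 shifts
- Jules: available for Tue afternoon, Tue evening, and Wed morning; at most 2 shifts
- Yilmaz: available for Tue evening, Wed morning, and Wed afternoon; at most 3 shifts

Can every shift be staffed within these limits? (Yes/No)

Yes

Tue afternoon can only be covered by Jules, so that assignment is forced.
Wed evening can only be covered by Ueda and Delgado, so that assignment is forced.
One valid schedule: Tue afternoon→Jules, Tue evening→Ueda+Jules, Wed morning→Delgado, Wed afternoon→Delgado, Wed evening→Ueda+Delgado.
Loads: Ueda 2/2, Delgado 3/3, Jules 2/2, Yilmaz 0/3 — all within limits.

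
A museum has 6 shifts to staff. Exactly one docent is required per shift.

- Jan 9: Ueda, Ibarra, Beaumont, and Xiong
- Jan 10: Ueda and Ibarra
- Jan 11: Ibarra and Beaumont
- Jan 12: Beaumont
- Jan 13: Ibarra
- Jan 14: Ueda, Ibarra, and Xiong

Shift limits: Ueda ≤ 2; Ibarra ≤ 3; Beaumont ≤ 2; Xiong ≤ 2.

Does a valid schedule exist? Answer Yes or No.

Jan 12 can only be covered by Beaumont, so that assignment is forced.
Jan 13 can only be covered by Ibarra, so that assignment is forced.
One valid schedule: Jan 9→Ibarra, Jan 10→Ueda, Jan 11→Ibarra, Jan 12→Beaumont, Jan 13→Ibarra, Jan 14→Ueda.
Loads: Ueda 2/2, Ibarra 3/3, Beaumont 1/2, Xiong 0/2 — all within limits.

Yes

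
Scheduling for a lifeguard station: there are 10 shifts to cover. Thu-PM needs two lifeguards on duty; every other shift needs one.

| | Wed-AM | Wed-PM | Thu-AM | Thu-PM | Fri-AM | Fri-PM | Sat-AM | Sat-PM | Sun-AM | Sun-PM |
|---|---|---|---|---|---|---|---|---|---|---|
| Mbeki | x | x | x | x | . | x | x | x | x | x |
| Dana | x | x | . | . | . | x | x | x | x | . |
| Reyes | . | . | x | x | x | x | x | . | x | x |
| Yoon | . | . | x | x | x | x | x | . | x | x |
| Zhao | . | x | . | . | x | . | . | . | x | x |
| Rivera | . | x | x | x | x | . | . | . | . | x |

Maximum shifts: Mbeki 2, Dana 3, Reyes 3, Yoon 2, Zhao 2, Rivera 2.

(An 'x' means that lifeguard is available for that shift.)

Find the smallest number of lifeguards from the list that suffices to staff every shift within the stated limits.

11 slots to fill and no one can take more than 3, so at least ⌈11/3⌉ = 4 lifeguards are needed.
Any 4 lifeguards together have capacity at most 3+3+2+2 = 10 < 11 slots, so 4 can never suffice.
Mbeki, Dana, Reyes, Yoon, and Zhao alone can cover everything: Wed-AM→Mbeki, Wed-PM→Dana, Thu-AM→Reyes, Thu-PM→Reyes+Yoon, Fri-AM→Reyes, Fri-PM→Dana, Sat-AM→Dana, Sat-PM→Mbeki, Sun-AM→Zhao, Sun-PM→Yoon.

5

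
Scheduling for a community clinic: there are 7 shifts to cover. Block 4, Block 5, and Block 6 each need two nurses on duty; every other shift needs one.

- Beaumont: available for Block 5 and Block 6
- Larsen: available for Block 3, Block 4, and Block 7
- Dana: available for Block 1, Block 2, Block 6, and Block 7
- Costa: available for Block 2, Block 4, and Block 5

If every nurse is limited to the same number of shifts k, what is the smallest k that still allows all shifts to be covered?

3

With 4 nurses and 10 worker-slots to fill, someone must work at least ⌈10/4⌉ = 3 shifts, so k ≥ 3.
k = 3 works: Block 1→Dana, Block 2→Dana, Block 3→Larsen, Block 4→Larsen+Costa, Block 5→Beaumont+Costa, Block 6→Beaumont+Dana, Block 7→Larsen.
Loads: Beaumont 2, Larsen 3, Dana 3, Costa 2 — all ≤ 3.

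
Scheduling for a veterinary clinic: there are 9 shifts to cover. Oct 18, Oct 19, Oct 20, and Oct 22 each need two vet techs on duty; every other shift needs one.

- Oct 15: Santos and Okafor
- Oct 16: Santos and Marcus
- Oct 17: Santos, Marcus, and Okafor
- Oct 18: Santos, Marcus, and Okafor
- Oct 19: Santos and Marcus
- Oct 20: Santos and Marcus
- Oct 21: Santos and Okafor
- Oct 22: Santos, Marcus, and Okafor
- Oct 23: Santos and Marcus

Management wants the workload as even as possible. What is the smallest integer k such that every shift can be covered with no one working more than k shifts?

5

With 3 vet techs and 13 worker-slots to fill, someone must work at least ⌈13/3⌉ = 5 shifts, so k ≥ 5.
k = 5 works: Oct 15→Santos, Oct 16→Santos, Oct 17→Okafor, Oct 18→Marcus+Okafor, Oct 19→Santos+Marcus, Oct 20→Santos+Marcus, Oct 21→Santos, Oct 22→Marcus+Okafor, Oct 23→Marcus.
Loads: Santos 5, Marcus 5, Okafor 3 — all ≤ 5.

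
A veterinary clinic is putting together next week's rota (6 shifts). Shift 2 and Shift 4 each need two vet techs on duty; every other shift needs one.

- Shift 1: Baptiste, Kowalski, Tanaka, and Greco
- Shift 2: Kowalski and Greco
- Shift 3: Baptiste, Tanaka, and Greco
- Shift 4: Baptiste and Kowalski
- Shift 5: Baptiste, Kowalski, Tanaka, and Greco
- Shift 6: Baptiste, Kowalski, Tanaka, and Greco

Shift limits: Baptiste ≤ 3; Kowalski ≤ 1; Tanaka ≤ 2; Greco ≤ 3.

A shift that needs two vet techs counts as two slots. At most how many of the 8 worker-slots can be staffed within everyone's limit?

7

Total capacity across all vet techs is 3+1+2+3 = 9, and 8 slots are needed, so at most 8 can be filled.
Shifts {Shift 2, Shift 4} need 4 slots but only Baptiste, Kowalski, and Greco are available for them, supplying at most 3 — so at least 1 slot must go unfilled.
An assignment achieving 7: Shift 1→Baptiste, Shift 2→Kowalski+Greco, Shift 3→Baptiste, Shift 4→Baptiste, Shift 5→Tanaka, Shift 6→Tanaka.
Loads: Baptiste 3/3, Kowalski 1/1, Tanaka 2/2, Greco 1/3.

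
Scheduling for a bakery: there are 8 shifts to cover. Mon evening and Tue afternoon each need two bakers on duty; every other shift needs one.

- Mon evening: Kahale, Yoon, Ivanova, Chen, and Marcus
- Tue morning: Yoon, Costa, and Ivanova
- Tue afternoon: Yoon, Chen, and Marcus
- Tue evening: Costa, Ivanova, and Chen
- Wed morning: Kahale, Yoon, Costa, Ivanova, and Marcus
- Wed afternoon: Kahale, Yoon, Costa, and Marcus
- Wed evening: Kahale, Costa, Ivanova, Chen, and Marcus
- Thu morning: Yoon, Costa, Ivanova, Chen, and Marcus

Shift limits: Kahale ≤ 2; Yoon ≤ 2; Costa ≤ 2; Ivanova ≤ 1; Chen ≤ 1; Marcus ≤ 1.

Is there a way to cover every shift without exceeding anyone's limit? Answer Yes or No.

No

Total capacity is 2+2+2+1+1+1 = 9 but 10 worker-slots are needed — infeasible.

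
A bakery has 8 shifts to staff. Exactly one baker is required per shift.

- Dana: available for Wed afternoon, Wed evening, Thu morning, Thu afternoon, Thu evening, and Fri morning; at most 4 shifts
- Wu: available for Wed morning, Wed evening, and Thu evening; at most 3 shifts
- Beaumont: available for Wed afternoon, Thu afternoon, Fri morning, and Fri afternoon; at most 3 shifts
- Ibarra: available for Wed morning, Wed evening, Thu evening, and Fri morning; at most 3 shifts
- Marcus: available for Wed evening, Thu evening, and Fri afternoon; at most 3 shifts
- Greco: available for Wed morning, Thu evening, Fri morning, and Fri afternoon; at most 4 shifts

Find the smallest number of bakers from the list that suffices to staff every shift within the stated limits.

8 slots to fill and no one can take more than 4, so at least ⌈8/4⌉ = 2 bakers are needed.
Dana and Greco alone can cover everything: Wed morning→Greco, Wed afternoon→Dana, Wed evening→Dana, Thu morning→Dana, Thu afternoon→Dana, Thu evening→Greco, Fri morning→Greco, Fri afternoon→Greco.

2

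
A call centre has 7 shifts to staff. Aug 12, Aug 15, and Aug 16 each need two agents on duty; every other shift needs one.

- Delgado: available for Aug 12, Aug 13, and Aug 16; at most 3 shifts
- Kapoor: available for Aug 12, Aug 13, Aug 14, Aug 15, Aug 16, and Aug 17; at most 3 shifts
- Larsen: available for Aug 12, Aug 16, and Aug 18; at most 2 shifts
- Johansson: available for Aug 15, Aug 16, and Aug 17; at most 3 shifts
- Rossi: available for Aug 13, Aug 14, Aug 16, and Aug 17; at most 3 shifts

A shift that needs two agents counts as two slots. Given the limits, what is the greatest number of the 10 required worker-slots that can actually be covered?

10

Total capacity across all agents is 3+3+2+3+3 = 14, and 10 slots are needed, so at most 10 can be filled.
An assignment achieving 10: Aug 12→Delgado+Kapoor, Aug 13→Delgado, Aug 14→Kapoor, Aug 15→Kapoor+Johansson, Aug 16→Delgado+Larsen, Aug 17→Johansson, Aug 18→Larsen.
Loads: Delgado 3/3, Kapoor 3/3, Larsen 2/2, Johansson 2/3, Rossi 0/3.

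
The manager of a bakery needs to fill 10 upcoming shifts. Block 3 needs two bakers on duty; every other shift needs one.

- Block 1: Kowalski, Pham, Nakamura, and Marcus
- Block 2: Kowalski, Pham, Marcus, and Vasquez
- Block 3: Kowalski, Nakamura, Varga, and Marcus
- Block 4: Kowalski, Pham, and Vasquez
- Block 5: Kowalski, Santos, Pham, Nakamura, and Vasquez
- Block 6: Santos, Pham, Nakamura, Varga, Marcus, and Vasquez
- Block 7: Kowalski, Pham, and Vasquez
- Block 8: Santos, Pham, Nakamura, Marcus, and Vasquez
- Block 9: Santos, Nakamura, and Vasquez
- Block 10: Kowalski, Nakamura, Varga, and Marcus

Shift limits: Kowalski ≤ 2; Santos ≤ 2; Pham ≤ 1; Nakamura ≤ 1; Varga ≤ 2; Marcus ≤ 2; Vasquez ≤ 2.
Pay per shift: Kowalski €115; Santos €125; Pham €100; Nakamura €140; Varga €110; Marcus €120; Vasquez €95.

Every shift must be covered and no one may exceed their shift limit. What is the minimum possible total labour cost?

€1230

Picking the cheapest available baker for each shift independently would cost €1100, but that ignores the shift limits.
An optimal schedule: Block 1→Pham, Block 2→Kowalski, Block 3→Varga+Marcus, Block 4→Vasquez, Block 5→Kowalski, Block 6→Santos, Block 7→Vasquez, Block 8→Marcus, Block 9→Santos, Block 10→Varga.
Total: 100 + 115 + 110 + 120 + 95 + 115 + 125 + 95 + 120 + 125 + 110 = €1230.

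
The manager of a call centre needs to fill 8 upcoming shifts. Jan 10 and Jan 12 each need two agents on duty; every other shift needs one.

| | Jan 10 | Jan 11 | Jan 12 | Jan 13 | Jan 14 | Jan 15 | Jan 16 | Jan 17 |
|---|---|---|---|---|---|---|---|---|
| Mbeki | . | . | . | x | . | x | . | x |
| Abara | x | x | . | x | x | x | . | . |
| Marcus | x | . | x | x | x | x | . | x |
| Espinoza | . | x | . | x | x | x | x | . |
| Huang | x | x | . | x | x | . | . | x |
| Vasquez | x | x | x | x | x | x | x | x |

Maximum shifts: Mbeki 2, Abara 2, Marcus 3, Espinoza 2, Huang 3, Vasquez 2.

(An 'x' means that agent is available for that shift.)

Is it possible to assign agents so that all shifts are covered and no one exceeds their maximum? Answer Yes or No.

Yes

Jan 12 can only be covered by Marcus and Vasquez, so that assignment is forced.
One valid schedule: Jan 10→Marcus+Huang, Jan 11→Abara, Jan 12→Marcus+Vasquez, Jan 13→Marcus, Jan 14→Abara, Jan 15→Mbeki, Jan 16→Espinoza, Jan 17→Mbeki.
Loads: Mbeki 2/2, Abara 2/2, Marcus 3/3, Espinoza 1/2, Huang 1/3, Vasquez 1/2 — all within limits.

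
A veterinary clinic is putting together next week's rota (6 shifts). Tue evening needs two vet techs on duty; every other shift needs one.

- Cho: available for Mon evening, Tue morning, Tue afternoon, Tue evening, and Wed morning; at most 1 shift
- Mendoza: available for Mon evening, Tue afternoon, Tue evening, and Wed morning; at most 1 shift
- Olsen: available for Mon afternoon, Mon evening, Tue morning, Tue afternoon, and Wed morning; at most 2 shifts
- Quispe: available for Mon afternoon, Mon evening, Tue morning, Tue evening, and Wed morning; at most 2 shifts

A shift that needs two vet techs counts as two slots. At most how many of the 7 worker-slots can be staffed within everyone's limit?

6

Total capacity across all vet techs is 1+1+2+2 = 6, and 7 slots are needed, so at most 6 can be filled.
An assignment achieving 6: Mon afternoon→Olsen, Mon evening→Olsen, Tue morning→Cho, Tue afternoon→Mendoza, Tue evening→Quispe, Wed morning→Quispe.
Loads: Cho 1/1, Mendoza 1/1, Olsen 2/2, Quispe 2/2.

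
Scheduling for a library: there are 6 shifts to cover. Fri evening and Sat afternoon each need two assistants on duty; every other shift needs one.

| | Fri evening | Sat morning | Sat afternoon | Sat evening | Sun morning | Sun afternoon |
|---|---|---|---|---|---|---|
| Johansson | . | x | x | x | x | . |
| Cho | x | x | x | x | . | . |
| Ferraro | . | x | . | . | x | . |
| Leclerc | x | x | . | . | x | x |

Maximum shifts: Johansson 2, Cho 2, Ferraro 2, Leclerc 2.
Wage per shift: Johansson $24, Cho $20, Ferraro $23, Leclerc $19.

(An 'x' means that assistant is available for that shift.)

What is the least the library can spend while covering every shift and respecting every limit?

Fri evening can only be covered by Cho and Leclerc, so that assignment is forced.
Sat afternoon can only be covered by Johansson and Cho, so that assignment is forced.
Sun afternoon can only be covered by Leclerc, so that assignment is forced.
Picking the cheapest available assistant for each shift independently would cost $160, but that ignores the shift limits.
An optimal schedule: Fri evening→Cho+Leclerc, Sat morning→Ferraro, Sat afternoon→Johansson+Cho, Sat evening→Johansson, Sun morning→Ferraro, Sun afternoon→Leclerc.
Total: 20 + 19 + 23 + 24 + 20 + 24 + 23 + 19 = $172.

$172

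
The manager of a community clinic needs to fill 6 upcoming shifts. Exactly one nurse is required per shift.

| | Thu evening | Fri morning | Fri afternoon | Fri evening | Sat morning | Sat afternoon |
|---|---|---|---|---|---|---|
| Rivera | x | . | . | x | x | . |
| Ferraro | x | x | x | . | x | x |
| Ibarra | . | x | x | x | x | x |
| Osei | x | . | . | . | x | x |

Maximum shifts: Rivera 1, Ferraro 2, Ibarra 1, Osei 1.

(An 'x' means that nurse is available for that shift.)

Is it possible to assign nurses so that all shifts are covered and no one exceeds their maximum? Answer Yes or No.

Total capacity is 1+2+1+1 = 5 but 6 worker-slots are needed — infeasible.

No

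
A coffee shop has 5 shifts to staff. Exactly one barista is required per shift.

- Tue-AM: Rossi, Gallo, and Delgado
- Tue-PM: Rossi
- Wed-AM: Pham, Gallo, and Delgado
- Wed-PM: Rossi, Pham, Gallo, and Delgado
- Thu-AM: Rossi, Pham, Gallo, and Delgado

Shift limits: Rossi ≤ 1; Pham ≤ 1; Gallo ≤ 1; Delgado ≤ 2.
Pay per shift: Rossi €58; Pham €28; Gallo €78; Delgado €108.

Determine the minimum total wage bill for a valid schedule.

Tue-PM can only be covered by Rossi, so that assignment is forced.
Picking the cheapest available barista for each shift independently would cost €200, but that ignores the shift limits.
An optimal schedule: Tue-AM→Gallo, Tue-PM→Rossi, Wed-AM→Pham, Wed-PM→Delgado, Thu-AM→Delgado.
Total: 78 + 58 + 28 + 108 + 108 = €380.

€380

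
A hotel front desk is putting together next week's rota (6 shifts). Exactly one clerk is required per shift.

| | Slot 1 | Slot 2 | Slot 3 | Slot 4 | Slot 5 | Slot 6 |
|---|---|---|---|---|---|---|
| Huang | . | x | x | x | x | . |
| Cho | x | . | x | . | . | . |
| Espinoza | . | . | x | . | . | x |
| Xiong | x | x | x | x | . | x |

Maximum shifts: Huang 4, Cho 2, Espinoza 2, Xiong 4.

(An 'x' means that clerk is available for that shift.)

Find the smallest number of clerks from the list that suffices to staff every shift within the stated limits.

6 slots to fill and no one can take more than 4, so at least ⌈6/4⌉ = 2 clerks are needed.
Huang and Xiong alone can cover everything: Slot 1→Xiong, Slot 2→Huang, Slot 3→Huang, Slot 4→Huang, Slot 5→Huang, Slot 6→Xiong.

2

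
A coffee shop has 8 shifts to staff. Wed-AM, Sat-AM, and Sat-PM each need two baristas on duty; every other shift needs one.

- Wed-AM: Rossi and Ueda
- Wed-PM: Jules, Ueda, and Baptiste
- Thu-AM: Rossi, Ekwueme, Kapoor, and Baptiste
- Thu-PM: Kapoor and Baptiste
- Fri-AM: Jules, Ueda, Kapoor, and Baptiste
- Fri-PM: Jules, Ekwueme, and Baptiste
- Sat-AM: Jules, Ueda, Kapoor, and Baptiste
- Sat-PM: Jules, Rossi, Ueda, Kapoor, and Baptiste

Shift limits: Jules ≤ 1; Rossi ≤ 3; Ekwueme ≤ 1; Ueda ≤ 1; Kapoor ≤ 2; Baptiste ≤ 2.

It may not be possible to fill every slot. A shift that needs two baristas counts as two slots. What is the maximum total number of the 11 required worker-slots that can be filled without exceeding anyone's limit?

Total capacity across all baristas is 1+3+1+1+2+2 = 10, and 11 slots are needed, so at most 10 can be filled.
An assignment achieving 10: Wed-AM→Rossi+Ueda, Wed-PM→Jules, Thu-AM→Rossi, Thu-PM→Kapoor, Fri-AM→Kapoor, Fri-PM→Ekwueme, Sat-AM→Baptiste, Sat-PM→Rossi+Baptiste.
Loads: Jules 1/1, Rossi 3/3, Ekwueme 1/1, Ueda 1/1, Kapoor 2/2, Baptiste 2/2.

10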